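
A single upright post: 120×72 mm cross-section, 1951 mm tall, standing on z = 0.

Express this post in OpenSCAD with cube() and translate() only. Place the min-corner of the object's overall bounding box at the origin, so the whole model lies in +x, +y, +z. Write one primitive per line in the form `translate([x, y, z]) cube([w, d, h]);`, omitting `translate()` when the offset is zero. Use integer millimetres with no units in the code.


cube([120, 72, 1951]);


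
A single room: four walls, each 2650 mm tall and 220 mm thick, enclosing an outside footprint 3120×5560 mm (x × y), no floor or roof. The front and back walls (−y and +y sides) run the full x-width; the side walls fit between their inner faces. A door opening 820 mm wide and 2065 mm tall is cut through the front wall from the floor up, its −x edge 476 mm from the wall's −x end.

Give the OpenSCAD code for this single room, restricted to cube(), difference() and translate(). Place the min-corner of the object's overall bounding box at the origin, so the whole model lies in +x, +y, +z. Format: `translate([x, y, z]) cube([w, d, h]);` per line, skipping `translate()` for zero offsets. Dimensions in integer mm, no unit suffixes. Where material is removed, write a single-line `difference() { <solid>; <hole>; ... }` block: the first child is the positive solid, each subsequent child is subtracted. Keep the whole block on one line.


difference() { cube([3120, 220, 2650]); translate([476, 0, 0]) cube([820, 220, 2065]); }
translate([0, 5340, 0]) cube([3120, 220, 2650]);
translate([0, 220, 0]) cube([220, 5120, 2650]);
translate([2900, 220, 0]) cube([220, 5120, 2650]);


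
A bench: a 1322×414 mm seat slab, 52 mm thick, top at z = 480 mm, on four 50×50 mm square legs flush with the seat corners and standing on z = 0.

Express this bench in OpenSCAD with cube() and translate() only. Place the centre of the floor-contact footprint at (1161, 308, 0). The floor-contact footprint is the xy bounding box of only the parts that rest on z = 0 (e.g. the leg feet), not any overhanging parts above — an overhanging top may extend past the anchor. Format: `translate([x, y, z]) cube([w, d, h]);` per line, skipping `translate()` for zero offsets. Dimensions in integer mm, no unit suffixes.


translate([500, 101, 428]) cube([1322, 414, 52]);
translate([500, 101, 0]) cube([50, 50, 428]);
translate([500, 465, 0]) cube([50, 50, 428]);
translate([1772, 101, 0]) cube([50, 50, 428]);
translate([1772, 465, 0]) cube([50, 50, 428]);


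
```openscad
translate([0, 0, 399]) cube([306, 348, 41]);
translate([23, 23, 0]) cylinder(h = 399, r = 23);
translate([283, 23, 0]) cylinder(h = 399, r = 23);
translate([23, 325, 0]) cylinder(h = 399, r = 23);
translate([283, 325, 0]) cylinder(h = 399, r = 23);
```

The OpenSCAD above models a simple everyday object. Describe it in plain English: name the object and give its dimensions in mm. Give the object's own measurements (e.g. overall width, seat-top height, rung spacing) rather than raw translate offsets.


A four-legged stool. The seat is a 306×348×41 mm slab whose top surface is at z = 440 mm; four round legs, each 46 mm in diameter, run from the floor (z = 0) to the underside of the seat, each leg's axis is inset half a diameter from the nearest pair of seat edges (so the leg's bounding box is flush with the corner).


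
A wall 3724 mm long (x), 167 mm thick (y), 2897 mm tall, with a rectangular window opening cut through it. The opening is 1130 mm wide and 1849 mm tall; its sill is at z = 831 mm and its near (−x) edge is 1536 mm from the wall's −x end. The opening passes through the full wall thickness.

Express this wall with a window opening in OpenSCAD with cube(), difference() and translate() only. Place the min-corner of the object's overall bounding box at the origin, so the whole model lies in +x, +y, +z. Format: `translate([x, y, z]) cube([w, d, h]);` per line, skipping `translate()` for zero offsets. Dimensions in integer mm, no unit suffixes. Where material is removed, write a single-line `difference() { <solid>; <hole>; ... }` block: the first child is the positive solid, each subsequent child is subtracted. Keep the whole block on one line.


difference() { cube([3724, 167, 2897]); translate([1536, 0, 831]) cube([1130, 167, 1849]); }


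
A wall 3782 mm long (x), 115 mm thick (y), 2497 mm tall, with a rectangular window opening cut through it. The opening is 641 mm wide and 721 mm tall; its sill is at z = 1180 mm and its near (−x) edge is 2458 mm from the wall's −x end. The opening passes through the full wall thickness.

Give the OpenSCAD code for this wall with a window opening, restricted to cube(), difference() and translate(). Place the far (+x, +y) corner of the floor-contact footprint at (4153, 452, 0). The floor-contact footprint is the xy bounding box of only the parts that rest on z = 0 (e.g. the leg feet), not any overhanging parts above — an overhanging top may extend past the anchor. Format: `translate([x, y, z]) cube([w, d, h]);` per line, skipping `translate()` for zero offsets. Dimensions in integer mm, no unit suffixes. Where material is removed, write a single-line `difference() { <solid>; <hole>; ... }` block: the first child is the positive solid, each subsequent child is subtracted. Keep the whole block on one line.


difference() { translate([371, 337, 0]) cube([3782, 115, 2497]); translate([2829, 337, 1180]) cube([641, 115, 721]); }


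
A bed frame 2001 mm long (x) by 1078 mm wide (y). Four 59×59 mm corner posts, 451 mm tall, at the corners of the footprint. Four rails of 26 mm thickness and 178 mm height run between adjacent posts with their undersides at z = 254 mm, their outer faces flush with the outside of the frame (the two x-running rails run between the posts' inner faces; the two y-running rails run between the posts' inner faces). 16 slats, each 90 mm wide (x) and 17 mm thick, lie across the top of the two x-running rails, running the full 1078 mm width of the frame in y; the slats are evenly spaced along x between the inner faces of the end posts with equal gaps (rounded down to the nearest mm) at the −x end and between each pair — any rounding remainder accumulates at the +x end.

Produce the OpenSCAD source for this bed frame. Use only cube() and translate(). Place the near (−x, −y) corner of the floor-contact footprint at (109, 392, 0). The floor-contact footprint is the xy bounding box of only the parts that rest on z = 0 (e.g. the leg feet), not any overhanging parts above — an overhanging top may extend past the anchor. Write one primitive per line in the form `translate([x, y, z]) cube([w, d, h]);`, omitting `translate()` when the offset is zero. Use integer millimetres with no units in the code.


translate([109, 392, 0]) cube([59, 59, 451]);
translate([109, 1411, 0]) cube([59, 59, 451]);
translate([2051, 392, 0]) cube([59, 59, 451]);
translate([2051, 1411, 0]) cube([59, 59, 451]);
translate([168, 392, 254]) cube([1883, 26, 178]);
translate([168, 1444, 254]) cube([1883, 26, 178]);
translate([109, 451, 254]) cube([26, 960, 178]);
translate([2084, 451, 254]) cube([26, 960, 178]);
translate([194, 392, 432]) cube([90, 1078, 17]);
translate([310, 392, 432]) cube([90, 1078, 17]);
translate([426, 392, 432]) cube([90, 1078, 17]);
translate([542, 392, 432]) cube([90, 1078, 17]);
translate([658, 392, 432]) cube([90, 1078, 17]);
translate([774, 392, 432]) cube([90, 1078, 17]);
translate([890, 392, 432]) cube([90, 1078, 17]);
translate([1006, 392, 432]) cube([90, 1078, 17]);
translate([1122, 392, 432]) cube([90, 1078, 17]);
translate([1238, 392, 432]) cube([90, 1078, 17]);
translate([1354, 392, 432]) cube([90, 1078, 17]);
translate([1470, 392, 432]) cube([90, 1078, 17]);
translate([1586, 392, 432]) cube([90, 1078, 17]);
translate([1702, 392, 432]) cube([90, 1078, 17]);
translate([1818, 392, 432]) cube([90, 1078, 17]);
translate([1934, 392, 432]) cube([90, 1078, 17]);


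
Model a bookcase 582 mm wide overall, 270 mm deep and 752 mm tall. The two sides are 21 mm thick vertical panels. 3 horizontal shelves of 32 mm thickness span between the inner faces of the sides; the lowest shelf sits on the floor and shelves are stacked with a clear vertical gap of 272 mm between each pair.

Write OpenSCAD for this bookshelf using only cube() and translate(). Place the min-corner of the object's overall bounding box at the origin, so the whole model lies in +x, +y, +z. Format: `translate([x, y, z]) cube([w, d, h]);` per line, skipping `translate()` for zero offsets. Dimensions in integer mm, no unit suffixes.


cube([21, 270, 752]);
translate([561, 0, 0]) cube([21, 270, 752]);
translate([21, 0, 0]) cube([540, 270, 32]);
translate([21, 0, 304]) cube([540, 270, 32]);
translate([21, 0, 608]) cube([540, 270, 32]);


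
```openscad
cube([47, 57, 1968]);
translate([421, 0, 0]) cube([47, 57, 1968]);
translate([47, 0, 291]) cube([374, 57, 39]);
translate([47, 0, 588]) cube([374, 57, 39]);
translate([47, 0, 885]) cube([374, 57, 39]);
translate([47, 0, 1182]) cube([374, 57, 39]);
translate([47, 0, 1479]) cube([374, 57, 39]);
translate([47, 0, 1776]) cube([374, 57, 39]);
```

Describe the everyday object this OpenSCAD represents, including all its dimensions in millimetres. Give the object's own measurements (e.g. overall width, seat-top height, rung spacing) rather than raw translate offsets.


A straight ladder. Two 47×57 mm vertical rails, 1968 mm tall, stand 468 mm apart (outside-to-outside) with their front faces coplanar on the −y side. 6 rungs, each 57 mm deep and 39 mm tall, span between the inner faces of the rails, front faces flush with the rails. The lowest rung's underside is at z = 291 mm and rungs are spaced 297 mm apart (underside to underside).


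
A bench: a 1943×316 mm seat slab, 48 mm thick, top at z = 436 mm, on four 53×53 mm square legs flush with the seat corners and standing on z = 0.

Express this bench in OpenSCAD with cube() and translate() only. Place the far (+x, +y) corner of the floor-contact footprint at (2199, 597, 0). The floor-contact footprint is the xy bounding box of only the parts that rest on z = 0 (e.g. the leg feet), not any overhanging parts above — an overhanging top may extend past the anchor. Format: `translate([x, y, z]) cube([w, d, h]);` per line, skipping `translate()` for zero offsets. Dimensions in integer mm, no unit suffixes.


translate([256, 281, 388]) cube([1943, 316, 48]);
translate([256, 281, 0]) cube([53, 53, 388]);
translate([256, 544, 0]) cube([53, 53, 388]);
translate([2146, 281, 0]) cube([53, 53, 388]);
translate([2146, 544, 0]) cube([53, 53, 388]);


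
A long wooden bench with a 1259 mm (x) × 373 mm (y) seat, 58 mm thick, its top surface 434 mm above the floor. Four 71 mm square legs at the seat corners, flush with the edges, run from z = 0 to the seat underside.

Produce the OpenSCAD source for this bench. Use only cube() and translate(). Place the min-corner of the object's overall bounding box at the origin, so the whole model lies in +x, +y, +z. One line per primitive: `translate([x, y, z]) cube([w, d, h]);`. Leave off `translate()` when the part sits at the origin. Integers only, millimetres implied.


translate([0, 0, 376]) cube([1259, 373, 58]);
cube([71, 71, 376]);
translate([0, 302, 0]) cube([71, 71, 376]);
translate([1188, 0, 0]) cube([71, 71, 376]);
translate([1188, 302, 0]) cube([71, 71, 376]);


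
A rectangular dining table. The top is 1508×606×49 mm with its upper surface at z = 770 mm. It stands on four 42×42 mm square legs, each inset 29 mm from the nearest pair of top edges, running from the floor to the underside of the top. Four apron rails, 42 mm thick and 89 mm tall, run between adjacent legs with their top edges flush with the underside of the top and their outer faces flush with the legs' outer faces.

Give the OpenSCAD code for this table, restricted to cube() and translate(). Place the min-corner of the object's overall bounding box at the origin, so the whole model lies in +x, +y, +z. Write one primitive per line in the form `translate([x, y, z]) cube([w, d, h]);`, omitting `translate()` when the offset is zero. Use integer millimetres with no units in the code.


// leg_h = 770 - 49 = 721
// apron z = 721 - 89 = 632
translate([0, 0, 721]) cube([1508, 606, 49]);
translate([29, 29, 0]) cube([42, 42, 721]);
translate([1437, 29, 0]) cube([42, 42, 721]);
translate([29, 535, 0]) cube([42, 42, 721]);
translate([1437, 535, 0]) cube([42, 42, 721]);
translate([71, 29, 632]) cube([1366, 42, 89]);
translate([71, 535, 632]) cube([1366, 42, 89]);
translate([29, 71, 632]) cube([42, 464, 89]);
translate([1437, 71, 632]) cube([42, 464, 89]);


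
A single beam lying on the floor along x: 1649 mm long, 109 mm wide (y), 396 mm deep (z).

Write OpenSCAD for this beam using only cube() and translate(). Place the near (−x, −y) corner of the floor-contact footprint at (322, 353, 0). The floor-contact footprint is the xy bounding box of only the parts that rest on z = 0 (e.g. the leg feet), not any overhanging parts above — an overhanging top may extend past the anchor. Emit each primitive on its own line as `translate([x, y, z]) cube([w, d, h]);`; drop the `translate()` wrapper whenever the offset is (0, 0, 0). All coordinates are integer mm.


translate([322, 353, 0]) cube([1649, 109, 396]);


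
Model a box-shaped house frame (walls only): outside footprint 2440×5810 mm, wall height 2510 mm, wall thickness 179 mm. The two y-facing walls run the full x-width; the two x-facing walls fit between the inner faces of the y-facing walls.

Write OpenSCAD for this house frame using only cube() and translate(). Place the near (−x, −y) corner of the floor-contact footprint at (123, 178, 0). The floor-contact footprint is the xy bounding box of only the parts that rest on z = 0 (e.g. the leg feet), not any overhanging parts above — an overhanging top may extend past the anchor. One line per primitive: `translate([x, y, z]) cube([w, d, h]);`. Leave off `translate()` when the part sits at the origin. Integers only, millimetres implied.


translate([123, 178, 0]) cube([2440, 179, 2510]);
translate([123, 5809, 0]) cube([2440, 179, 2510]);
translate([123, 357, 0]) cube([179, 5452, 2510]);
translate([2384, 357, 0]) cube([179, 5452, 2510]);


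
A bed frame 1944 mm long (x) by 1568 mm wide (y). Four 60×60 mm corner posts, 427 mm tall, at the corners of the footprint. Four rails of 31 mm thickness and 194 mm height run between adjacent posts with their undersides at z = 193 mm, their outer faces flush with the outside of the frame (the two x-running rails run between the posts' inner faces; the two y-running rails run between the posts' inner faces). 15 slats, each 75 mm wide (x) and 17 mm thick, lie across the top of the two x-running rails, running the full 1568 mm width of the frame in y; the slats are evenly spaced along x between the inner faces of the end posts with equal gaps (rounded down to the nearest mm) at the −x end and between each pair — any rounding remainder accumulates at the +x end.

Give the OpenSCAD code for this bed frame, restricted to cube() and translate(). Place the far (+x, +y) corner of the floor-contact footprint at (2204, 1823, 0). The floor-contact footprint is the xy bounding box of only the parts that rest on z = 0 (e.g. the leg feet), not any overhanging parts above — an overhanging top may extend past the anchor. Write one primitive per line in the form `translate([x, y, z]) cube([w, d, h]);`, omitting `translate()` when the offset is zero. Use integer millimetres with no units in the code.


translate([260, 255, 0]) cube([60, 60, 427]);
translate([260, 1763, 0]) cube([60, 60, 427]);
translate([2144, 255, 0]) cube([60, 60, 427]);
translate([2144, 1763, 0]) cube([60, 60, 427]);
translate([320, 255, 193]) cube([1824, 31, 194]);
translate([320, 1792, 193]) cube([1824, 31, 194]);
translate([260, 315, 193]) cube([31, 1448, 194]);
translate([2173, 315, 193]) cube([31, 1448, 194]);
translate([363, 255, 387]) cube([75, 1568, 17]);
translate([481, 255, 387]) cube([75, 1568, 17]);
translate([599, 255, 387]) cube([75, 1568, 17]);
translate([717, 255, 387]) cube([75, 1568, 17]);
translate([835, 255, 387]) cube([75, 1568, 17]);
translate([953, 255, 387]) cube([75, 1568, 17]);
translate([1071, 255, 387]) cube([75, 1568, 17]);
translate([1189, 255, 387]) cube([75, 1568, 17]);
translate([1307, 255, 387]) cube([75, 1568, 17]);
translate([1425, 255, 387]) cube([75, 1568, 17]);
translate([1543, 255, 387]) cube([75, 1568, 17]);
translate([1661, 255, 387]) cube([75, 1568, 17]);
translate([1779, 255, 387]) cube([75, 1568, 17]);
translate([1897, 255, 387]) cube([75, 1568, 17]);
translate([2015, 255, 387]) cube([75, 1568, 17]);


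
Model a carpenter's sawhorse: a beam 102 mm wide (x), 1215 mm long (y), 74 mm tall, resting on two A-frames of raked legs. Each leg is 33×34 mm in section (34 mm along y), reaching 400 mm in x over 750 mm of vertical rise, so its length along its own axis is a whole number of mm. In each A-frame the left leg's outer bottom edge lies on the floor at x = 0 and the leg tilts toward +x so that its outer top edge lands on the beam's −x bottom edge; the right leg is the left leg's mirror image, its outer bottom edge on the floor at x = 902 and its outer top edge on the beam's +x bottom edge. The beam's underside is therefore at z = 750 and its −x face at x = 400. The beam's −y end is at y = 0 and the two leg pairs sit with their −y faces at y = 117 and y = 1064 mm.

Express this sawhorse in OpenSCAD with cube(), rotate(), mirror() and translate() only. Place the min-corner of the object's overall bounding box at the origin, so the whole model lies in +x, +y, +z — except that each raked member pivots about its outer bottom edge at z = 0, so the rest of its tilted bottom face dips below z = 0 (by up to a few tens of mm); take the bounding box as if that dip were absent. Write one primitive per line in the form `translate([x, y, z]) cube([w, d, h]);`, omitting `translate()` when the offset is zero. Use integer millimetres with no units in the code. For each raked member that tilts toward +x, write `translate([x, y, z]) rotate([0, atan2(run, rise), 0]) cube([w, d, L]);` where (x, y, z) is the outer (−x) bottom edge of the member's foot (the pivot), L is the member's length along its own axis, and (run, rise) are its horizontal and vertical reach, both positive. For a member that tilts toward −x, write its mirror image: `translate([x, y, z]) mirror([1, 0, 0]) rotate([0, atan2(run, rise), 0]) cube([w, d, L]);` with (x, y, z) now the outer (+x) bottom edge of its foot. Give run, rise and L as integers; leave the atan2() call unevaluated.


translate([400, 0, 750]) cube([102, 1215, 74]);
translate([0, 117, 0]) rotate([0, atan2(400, 750), 0]) cube([33, 34, 850]);
translate([902, 117, 0]) mirror([1, 0, 0]) rotate([0, atan2(400, 750), 0]) cube([33, 34, 850]);
translate([0, 1064, 0]) rotate([0, atan2(400, 750), 0]) cube([33, 34, 850]);
translate([902, 1064, 0]) mirror([1, 0, 0]) rotate([0, atan2(400, 750), 0]) cube([33, 34, 850]);


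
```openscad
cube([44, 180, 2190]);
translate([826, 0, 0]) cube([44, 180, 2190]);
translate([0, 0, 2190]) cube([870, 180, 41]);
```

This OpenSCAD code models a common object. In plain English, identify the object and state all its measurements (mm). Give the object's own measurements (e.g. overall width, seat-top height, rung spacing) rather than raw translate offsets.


A door frame. The clear opening is 782 mm wide and 2190 mm high. Two 44 mm wide jambs, 180 mm deep, stand either side of the opening from the floor to the top of the opening. A 41 mm thick head sits across the top of both jambs, spanning the full outside width of the frame.


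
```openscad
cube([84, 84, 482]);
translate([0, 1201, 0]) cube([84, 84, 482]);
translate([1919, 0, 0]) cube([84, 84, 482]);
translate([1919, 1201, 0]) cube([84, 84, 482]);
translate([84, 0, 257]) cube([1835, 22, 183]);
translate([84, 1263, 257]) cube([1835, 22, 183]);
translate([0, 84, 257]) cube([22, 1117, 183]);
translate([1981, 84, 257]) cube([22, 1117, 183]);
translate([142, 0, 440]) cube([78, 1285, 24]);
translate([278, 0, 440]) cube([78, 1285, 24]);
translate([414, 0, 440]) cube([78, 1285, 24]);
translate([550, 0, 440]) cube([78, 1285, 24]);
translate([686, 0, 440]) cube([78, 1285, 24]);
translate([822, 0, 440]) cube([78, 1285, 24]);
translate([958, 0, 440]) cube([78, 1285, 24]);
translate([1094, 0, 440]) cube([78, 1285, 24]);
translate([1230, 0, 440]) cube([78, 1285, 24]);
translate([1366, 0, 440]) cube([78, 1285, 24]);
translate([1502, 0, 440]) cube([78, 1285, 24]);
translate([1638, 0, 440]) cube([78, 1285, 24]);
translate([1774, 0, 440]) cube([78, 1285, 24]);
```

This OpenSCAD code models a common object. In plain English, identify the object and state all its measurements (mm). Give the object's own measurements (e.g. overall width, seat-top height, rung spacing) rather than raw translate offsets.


A bed frame 2003 mm long (x) by 1285 mm wide (y). Four 84×84 mm corner posts, 482 mm tall, at the corners of the footprint. Four rails of 22 mm thickness and 183 mm height run between adjacent posts with their undersides at z = 257 mm, their outer faces flush with the outside of the frame (the two x-running rails run between the posts' inner faces; the two y-running rails run between the posts' inner faces). 13 slats, each 78 mm wide (x) and 24 mm thick, lie across the top of the two x-running rails, running the full 1285 mm width of the frame in y; along x they sit between the end posts with a 58 mm gap after the −x posts and between neighbouring slats, leaving 67 mm before the +x posts.


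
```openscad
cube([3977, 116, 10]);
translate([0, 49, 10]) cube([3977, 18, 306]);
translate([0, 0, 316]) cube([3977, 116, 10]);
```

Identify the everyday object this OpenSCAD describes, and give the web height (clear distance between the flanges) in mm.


An I-beam. The web height is 306 mm.

Two wide flanges with a thin centred web — an I-beam. Overall 326 mm minus two 10 mm flanges gives a web of 326 − 2·10 = 306 mm.


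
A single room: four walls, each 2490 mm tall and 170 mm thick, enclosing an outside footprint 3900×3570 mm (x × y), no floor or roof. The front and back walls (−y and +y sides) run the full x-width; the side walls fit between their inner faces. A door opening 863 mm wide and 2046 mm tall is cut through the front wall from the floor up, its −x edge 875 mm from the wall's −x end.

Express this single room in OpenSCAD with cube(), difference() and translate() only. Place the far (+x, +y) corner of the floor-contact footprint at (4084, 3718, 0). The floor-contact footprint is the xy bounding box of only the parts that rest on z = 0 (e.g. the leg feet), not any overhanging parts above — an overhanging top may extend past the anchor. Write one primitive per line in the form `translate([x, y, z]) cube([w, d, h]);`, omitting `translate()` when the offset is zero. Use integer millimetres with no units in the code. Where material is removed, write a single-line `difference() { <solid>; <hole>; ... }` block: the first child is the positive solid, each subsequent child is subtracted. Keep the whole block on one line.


difference() { translate([184, 148, 0]) cube([3900, 170, 2490]); translate([1059, 148, 0]) cube([863, 170, 2046]); }
translate([184, 3548, 0]) cube([3900, 170, 2490]);
translate([184, 318, 0]) cube([170, 3230, 2490]);
translate([3914, 318, 0]) cube([170, 3230, 2490]);


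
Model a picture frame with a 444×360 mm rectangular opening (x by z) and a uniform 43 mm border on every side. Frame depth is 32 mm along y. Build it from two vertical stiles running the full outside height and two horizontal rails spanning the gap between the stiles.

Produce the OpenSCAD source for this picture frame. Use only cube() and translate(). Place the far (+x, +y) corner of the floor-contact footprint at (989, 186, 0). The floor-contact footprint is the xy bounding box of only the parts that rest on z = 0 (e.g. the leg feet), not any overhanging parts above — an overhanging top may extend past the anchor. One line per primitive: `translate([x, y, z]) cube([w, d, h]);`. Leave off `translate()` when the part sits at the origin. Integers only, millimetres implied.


translate([459, 154, 0]) cube([43, 32, 446]);
translate([946, 154, 0]) cube([43, 32, 446]);
translate([502, 154, 0]) cube([444, 32, 43]);
translate([502, 154, 403]) cube([444, 32, 43]);


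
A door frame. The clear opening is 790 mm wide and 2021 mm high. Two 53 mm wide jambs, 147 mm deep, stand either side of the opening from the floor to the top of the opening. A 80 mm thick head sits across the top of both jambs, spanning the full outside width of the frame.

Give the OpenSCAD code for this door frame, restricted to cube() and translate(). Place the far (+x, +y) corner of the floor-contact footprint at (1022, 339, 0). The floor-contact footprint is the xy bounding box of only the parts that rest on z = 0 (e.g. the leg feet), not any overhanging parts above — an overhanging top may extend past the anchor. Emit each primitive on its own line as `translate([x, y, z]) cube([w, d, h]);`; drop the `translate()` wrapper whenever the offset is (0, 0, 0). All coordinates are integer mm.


translate([126, 192, 0]) cube([53, 147, 2021]);
translate([969, 192, 0]) cube([53, 147, 2021]);
translate([126, 192, 2021]) cube([896, 147, 80]);


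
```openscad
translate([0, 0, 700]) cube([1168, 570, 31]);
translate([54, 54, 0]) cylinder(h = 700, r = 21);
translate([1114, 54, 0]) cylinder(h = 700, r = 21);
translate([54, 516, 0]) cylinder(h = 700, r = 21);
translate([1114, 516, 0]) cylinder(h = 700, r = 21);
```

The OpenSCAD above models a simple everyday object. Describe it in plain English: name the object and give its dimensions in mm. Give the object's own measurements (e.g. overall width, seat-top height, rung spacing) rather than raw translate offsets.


A table: top 1168 mm (x) × 570 mm (y), 31 mm thick, upper face at z = 731 mm, on four round legs of 42 mm diameter, each leg's bounding box inset 33 mm from the nearest pair of top edges from z = 0 to the bottom of the top.


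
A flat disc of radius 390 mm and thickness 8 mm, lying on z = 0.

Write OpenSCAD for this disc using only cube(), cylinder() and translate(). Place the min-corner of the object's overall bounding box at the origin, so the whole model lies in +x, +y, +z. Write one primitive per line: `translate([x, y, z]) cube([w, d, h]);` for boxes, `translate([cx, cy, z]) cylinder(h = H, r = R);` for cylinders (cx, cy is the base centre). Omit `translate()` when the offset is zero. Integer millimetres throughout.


translate([390, 390, 0]) cylinder(h = 8, r = 390);


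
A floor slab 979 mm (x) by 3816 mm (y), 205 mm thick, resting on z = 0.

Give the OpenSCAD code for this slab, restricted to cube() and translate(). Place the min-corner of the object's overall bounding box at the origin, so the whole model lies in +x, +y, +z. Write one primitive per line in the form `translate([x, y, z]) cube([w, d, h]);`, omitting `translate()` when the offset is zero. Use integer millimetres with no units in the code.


cube([979, 3816, 205]);


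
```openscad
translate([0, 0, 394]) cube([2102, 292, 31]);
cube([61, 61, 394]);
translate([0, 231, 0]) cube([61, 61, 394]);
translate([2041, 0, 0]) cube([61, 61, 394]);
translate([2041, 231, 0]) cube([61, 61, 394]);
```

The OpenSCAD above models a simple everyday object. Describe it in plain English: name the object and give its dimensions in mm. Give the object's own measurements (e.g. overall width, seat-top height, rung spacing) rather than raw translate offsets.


A bench: a 2102×292 mm seat slab, 31 mm thick, top at z = 425 mm, on four 61×61 mm square legs flush with the seat corners and standing on z = 0.


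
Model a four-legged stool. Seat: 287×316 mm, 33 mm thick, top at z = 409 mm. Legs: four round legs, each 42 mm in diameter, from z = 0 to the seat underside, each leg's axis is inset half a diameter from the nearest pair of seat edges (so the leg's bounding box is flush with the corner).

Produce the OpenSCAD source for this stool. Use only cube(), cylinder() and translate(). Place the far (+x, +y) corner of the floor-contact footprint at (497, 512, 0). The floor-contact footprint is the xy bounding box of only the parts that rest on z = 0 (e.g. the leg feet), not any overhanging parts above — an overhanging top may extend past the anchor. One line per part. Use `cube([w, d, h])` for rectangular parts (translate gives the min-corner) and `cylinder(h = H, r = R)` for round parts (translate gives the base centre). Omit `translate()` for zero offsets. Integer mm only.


translate([210, 196, 376]) cube([287, 316, 33]);
translate([231, 217, 0]) cylinder(h = 376, r = 21);
translate([476, 217, 0]) cylinder(h = 376, r = 21);
translate([231, 491, 0]) cylinder(h = 376, r = 21);
translate([476, 491, 0]) cylinder(h = 376, r = 21);


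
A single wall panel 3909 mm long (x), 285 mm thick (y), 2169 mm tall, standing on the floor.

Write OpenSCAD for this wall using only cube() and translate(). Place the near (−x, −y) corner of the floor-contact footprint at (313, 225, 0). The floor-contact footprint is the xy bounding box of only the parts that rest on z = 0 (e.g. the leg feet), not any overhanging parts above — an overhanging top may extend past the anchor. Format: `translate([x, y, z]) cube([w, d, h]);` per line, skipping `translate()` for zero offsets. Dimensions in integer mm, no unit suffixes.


translate([313, 225, 0]) cube([3909, 285, 2169]);


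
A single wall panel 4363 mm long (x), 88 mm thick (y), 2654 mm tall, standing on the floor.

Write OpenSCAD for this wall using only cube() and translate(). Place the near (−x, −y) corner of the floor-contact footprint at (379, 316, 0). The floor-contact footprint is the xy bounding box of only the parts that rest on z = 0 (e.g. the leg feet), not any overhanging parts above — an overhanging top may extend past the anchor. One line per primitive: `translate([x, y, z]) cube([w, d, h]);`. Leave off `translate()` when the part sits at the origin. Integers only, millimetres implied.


translate([379, 316, 0]) cube([4363, 88, 2654]);


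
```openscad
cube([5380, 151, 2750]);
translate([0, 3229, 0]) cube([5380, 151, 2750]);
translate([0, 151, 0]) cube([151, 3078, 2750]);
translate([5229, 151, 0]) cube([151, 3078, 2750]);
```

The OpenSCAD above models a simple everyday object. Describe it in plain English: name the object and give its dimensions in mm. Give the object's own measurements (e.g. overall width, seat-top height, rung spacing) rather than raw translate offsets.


The wall frame of a small rectangular building: four walls, each 2750 mm tall and 151 mm thick, enclosing a footprint 5380 mm (x) by 3380 mm (y) outside-to-outside, with no floor or roof. The front and back walls (the −y and +y sides) span the full width; the two side walls fit between them.


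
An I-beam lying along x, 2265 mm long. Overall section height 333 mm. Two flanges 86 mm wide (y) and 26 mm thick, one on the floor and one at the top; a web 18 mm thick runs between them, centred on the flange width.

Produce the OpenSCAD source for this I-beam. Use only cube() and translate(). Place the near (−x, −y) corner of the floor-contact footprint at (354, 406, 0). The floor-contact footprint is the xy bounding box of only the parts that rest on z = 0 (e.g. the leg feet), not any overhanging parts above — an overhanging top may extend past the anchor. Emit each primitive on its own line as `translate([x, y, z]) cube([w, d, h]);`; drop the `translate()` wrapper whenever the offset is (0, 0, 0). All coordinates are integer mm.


translate([354, 406, 0]) cube([2265, 86, 26]);
translate([354, 440, 26]) cube([2265, 18, 281]);
translate([354, 406, 307]) cube([2265, 86, 26]);


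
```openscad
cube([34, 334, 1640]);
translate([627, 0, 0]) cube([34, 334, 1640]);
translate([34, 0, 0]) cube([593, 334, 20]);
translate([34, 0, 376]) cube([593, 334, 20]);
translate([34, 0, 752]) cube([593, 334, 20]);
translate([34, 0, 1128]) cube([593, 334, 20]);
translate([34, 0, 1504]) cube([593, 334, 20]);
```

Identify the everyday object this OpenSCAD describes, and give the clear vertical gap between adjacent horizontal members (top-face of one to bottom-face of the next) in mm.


A bookshelf. The clear shelf gap is 356 mm.

Two tall side panels with 5 horizontal boards between them — a bookshelf. The first two shelf undersides are at z = 0 and z = 376; with shelf thickness 20, the clear gap is 376 − 0 − 20 = 356 mm.


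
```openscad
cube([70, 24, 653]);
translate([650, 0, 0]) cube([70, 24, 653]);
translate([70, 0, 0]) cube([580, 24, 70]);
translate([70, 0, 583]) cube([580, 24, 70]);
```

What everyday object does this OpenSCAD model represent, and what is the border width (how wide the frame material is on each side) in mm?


A picture frame. The border width is 70 mm.

Four thin pieces enclosing a rectangular opening — a picture frame. The two full-height stiles are 653 mm tall; the top rail sits at z = 583 and is 70 mm tall, so the border above the opening is 653 − 583 = 70 mm, matching the stile x-width.


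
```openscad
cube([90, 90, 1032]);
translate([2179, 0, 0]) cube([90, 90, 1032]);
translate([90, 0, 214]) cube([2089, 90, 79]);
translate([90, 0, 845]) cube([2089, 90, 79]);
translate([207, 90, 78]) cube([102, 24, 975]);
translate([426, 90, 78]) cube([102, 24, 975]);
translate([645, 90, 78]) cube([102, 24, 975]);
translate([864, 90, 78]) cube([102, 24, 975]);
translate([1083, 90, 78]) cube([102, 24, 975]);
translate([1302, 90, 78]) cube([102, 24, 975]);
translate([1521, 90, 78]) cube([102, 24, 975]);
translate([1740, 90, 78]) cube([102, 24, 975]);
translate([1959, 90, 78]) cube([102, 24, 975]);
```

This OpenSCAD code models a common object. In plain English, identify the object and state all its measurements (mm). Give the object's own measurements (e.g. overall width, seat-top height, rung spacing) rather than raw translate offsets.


A fence section. Two 90×90 mm posts, 1032 mm tall, stand on the floor with a clear span of 2089 mm between their inner faces. Two horizontal rails of 90×79 mm section span the gap between the posts with their undersides at z = 214 mm and z = 845 mm, flush with the posts' −y face. 9 pickets, each 102 mm wide, 24 mm thick and 975 mm tall, are fixed to the +y face of the rails with their bottoms at z = 78 mm, spaced across the span with a 117 mm gap after the −x post and between neighbouring pickets, with 118 mm left before the +x post.


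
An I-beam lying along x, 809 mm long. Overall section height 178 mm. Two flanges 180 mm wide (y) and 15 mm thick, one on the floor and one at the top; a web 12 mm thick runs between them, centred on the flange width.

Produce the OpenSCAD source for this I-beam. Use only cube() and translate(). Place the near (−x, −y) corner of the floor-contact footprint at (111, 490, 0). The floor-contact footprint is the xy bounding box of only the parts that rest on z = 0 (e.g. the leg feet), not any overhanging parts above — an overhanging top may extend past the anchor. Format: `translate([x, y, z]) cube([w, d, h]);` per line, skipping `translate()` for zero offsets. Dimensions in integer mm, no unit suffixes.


translate([111, 490, 0]) cube([809, 180, 15]);
translate([111, 574, 15]) cube([809, 12, 148]);
translate([111, 490, 163]) cube([809, 180, 15]);


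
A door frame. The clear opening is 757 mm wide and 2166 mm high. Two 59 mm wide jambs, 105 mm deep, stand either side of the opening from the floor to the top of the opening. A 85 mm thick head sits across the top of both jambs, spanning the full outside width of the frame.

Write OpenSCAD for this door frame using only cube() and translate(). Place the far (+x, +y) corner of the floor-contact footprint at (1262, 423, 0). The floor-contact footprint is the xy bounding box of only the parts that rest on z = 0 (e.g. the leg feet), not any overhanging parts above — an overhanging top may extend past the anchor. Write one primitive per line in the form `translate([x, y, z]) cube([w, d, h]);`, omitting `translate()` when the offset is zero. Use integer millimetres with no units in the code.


translate([387, 318, 0]) cube([59, 105, 2166]);
translate([1203, 318, 0]) cube([59, 105, 2166]);
translate([387, 318, 2166]) cube([875, 105, 85]);


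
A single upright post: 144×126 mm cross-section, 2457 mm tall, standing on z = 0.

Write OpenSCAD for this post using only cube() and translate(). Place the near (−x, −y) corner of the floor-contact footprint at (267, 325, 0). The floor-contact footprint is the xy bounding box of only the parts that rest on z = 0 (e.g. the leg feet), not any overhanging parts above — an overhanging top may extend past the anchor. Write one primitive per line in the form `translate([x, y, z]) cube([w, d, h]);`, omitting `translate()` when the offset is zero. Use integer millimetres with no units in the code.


translate([267, 325, 0]) cube([144, 126, 2457]);


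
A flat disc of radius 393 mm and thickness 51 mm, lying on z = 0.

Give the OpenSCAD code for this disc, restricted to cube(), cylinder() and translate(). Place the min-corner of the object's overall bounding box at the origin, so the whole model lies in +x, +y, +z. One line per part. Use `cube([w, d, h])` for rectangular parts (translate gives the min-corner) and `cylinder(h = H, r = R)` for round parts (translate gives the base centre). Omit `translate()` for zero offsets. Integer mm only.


translate([393, 393, 0]) cylinder(h = 51, r = 393);


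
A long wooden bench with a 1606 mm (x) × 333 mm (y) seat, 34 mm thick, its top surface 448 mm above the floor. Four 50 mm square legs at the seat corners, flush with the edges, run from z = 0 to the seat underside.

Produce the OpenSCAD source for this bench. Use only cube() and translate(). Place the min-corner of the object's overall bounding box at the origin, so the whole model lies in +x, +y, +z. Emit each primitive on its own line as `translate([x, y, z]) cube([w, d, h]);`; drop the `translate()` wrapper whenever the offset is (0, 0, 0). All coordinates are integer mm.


translate([0, 0, 414]) cube([1606, 333, 34]);
cube([50, 50, 414]);
translate([0, 283, 0]) cube([50, 50, 414]);
translate([1556, 0, 0]) cube([50, 50, 414]);
translate([1556, 283, 0]) cube([50, 50, 414]);


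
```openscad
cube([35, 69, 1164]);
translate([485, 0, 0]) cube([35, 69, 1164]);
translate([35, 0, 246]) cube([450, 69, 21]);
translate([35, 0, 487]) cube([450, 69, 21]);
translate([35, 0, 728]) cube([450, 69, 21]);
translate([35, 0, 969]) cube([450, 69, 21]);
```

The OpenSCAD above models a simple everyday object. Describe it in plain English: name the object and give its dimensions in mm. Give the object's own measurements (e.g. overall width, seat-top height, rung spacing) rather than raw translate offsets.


A straight ladder. Two 35×69 mm vertical rails, 1164 mm tall, stand 520 mm apart (outside-to-outside) with their front faces coplanar on the −y side. 4 rungs, each 69 mm deep and 21 mm tall, span between the inner faces of the rails, front faces flush with the rails. The lowest rung's underside is at z = 246 mm and rungs are spaced 241 mm apart (underside to underside).


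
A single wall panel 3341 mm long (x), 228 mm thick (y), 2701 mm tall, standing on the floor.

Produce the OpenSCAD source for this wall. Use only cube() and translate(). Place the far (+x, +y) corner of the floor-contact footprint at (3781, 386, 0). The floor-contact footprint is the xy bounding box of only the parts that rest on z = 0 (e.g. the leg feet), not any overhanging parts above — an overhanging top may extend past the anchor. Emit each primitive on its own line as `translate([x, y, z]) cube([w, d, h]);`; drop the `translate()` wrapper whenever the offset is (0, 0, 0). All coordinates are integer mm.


translate([440, 158, 0]) cube([3341, 228, 2701]);


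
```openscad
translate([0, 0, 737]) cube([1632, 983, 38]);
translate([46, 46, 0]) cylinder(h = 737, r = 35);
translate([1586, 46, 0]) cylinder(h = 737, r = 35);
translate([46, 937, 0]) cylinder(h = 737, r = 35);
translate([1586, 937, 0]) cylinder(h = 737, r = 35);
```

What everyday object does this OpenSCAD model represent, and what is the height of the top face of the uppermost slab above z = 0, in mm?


A table. The table height is 775 mm.

A 1632×983×38 slab sits at z = 737 on four Ø70 mm round legs — a table. The top surface is at 737 + 38 = 775 mm.
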